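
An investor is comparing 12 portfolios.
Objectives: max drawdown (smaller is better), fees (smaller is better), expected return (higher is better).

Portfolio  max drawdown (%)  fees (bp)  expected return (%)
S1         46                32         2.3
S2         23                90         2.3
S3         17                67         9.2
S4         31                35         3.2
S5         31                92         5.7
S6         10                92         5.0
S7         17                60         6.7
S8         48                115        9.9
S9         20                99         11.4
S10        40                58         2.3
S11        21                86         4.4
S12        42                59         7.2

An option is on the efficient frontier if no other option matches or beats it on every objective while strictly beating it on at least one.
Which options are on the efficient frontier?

S1: not dominated (best fees).
S2: dominated by S3 (max drawdown 17≤23, fees 67≤90, expected return 9.2≥2.3).
S3: not dominated.
S4: not dominated.
S5: dominated by S3 (max drawdown 17≤31, fees 67≤92, expected return 9.2≥5.7).
S6: not dominated (best max drawdown).
S7: not dominated.
S8: dominated by S9 (max drawdown 20≤48, fees 99≤115, expected return 11.4≥9.9).
S9: not dominated (best expected return).
S10: dominated by S4 (max drawdown 31≤40, fees 35≤58, expected return 3.2≥2.3).
S11: dominated by S3 (max drawdown 17≤21, fees 67≤86, expected return 9.2≥4.4).
S12: not dominated.

S1, S3, S4, S6, S7, S9, S12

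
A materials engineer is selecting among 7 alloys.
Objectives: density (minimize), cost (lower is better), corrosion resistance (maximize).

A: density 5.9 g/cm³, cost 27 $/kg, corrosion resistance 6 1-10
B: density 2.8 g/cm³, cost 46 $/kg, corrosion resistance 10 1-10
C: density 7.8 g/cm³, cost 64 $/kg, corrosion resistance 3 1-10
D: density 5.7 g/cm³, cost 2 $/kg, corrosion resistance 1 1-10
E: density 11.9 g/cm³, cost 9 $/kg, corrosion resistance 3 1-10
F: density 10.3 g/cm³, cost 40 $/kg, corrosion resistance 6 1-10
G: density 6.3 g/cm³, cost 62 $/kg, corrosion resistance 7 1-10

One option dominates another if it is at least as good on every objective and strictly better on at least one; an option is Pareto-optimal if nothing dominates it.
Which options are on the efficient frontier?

A: not dominated.
B: not dominated (best density).
C: dominated by A (density 5.9≤7.8, cost 27≤64, corrosion resistance 6≥3).
D: not dominated (best cost).
E: not dominated.
F: dominated by A (density 5.9≤10.3, cost 27≤40, corrosion resistance 6≥6).
G: dominated by B (density 2.8≤6.3, cost 46≤62, corrosion resistance 10≥7).

A, B, D, E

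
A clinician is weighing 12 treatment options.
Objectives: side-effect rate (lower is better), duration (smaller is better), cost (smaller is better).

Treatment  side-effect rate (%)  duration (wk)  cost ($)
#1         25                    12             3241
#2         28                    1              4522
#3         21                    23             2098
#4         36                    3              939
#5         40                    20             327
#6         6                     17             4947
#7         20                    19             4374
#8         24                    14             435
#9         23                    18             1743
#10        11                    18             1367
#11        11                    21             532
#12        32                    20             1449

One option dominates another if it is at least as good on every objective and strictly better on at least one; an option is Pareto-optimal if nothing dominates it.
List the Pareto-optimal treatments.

#1, #2, #4, #5, #6, #8, #10, #11

#1: not dominated.
#2: not dominated (best duration).
#3: dominated by #10 (side-effect rate 11≤21, duration 18≤23, cost 1367≤2098).
#4: not dominated.
#5: not dominated (best cost).
#6: not dominated (best side-effect rate).
#7: dominated by #10 (side-effect rate 11≤20, duration 18≤19, cost 1367≤4374).
#8: not dominated.
#9: dominated by #10 (side-effect rate 11≤23, duration 18≤18, cost 1367≤1743).
#10: not dominated.
#11: not dominated.
#12: dominated by #8 (side-effect rate 24≤32, duration 14≤20, cost 435≤1449).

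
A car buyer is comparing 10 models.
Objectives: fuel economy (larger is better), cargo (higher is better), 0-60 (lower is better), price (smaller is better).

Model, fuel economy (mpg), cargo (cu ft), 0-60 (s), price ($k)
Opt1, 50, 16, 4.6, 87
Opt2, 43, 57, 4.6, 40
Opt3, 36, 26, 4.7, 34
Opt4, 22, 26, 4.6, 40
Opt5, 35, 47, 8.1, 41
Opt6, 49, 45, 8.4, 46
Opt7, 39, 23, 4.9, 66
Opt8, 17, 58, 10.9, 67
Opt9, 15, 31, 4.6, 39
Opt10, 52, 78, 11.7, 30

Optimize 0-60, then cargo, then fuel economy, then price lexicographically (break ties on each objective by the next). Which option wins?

First minimize 0-60: best is 4.6, kept {Opt1, Opt2, Opt4, Opt9}.
Then maximize cargo: best is 57, kept {Opt2}.

Opt2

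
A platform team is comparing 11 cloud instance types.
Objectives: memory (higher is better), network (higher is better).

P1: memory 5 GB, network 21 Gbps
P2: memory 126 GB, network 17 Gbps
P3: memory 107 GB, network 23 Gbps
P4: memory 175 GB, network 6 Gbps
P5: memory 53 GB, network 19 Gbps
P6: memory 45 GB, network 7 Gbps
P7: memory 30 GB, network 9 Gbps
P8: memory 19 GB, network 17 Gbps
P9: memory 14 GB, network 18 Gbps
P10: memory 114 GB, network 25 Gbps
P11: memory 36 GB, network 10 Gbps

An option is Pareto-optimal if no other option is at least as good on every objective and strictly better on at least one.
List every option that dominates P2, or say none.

P1: worse on memory (5 vs 126).
P3: worse on memory (107 vs 126).
P4: worse on network (6 vs 17).
P5: worse on memory (53 vs 126).
P6: worse on memory (45 vs 126).
P7: worse on memory (30 vs 126).
P8: worse on memory (19 vs 126).
P9: worse on memory (14 vs 126).
P10: worse on memory (114 vs 126).
P11: worse on memory (36 vs 126).
No option dominates P2.

none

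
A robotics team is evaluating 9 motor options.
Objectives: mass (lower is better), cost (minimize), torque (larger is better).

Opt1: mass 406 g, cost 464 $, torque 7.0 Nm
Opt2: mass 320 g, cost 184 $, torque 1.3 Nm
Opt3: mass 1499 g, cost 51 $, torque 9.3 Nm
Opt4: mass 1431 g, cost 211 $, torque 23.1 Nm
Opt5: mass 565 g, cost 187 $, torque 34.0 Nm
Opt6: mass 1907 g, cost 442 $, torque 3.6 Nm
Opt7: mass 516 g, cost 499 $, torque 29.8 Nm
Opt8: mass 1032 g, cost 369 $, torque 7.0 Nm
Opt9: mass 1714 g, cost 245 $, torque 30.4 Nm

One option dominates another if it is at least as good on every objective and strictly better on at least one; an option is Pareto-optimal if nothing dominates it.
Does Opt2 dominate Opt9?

No

Opt2 vs Opt9: Opt2 is worse on torque (1.3 vs 30.4), so it does not dominate Opt9.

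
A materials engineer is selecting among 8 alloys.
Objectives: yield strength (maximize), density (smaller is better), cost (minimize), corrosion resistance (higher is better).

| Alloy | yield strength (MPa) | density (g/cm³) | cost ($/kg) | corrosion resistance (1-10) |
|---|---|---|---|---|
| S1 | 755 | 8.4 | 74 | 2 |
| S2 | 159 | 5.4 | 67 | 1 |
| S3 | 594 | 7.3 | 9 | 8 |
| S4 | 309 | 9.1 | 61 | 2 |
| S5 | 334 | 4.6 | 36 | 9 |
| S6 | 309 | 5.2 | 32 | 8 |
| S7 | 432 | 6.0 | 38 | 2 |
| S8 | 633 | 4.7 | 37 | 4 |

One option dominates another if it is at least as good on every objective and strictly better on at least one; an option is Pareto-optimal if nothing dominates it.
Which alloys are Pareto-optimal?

S1: not dominated (best yield strength).
S2: dominated by S5 (yield strength 334≥159, density 4.6≤5.4, cost 36≤67, corrosion resistance 9≥1).
S3: not dominated (best cost).
S4: dominated by S3 (yield strength 594≥309, density 7.3≤9.1, cost 9≤61, corrosion resistance 8≥2).
S5: not dominated (best density).
S6: not dominated.
S7: dominated by S8 (yield strength 633≥432, density 4.7≤6.0, cost 37≤38, corrosion resistance 4≥2).
S8: not dominated.

S1, S3, S5, S6, S8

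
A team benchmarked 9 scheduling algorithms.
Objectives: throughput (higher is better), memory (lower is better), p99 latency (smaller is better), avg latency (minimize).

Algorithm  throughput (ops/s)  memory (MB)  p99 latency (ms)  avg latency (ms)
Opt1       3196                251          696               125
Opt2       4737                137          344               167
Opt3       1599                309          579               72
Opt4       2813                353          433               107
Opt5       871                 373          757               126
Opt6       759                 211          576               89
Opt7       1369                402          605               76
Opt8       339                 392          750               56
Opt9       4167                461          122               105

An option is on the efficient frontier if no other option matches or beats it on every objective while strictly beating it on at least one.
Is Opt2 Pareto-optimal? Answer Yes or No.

Opt1: worse on throughput (3196 vs 4737).
Opt3: worse on throughput (1599 vs 4737).
Opt4: worse on throughput (2813 vs 4737).
Opt5: worse on throughput (871 vs 4737).
Opt6: worse on throughput (759 vs 4737).
Opt7: worse on throughput (1369 vs 4737).
Opt8: worse on throughput (339 vs 4737).
Opt9: worse on throughput (4167 vs 4737).
No option is at least as good as Opt2 on every objective and strictly better on one.

Yes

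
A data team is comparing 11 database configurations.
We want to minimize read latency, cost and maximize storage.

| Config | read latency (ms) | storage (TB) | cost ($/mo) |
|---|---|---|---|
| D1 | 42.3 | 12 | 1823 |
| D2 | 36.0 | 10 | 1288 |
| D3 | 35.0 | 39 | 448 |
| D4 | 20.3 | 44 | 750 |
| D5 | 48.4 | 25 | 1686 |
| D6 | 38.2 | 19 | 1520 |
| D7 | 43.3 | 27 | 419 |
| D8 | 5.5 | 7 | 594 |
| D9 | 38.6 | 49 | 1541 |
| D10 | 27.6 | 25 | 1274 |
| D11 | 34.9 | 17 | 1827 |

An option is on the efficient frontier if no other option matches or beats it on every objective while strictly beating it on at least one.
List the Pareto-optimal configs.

D3, D4, D7, D8, D9

D1: dominated by D3 (read latency 35.0≤42.3, storage 39≥12, cost 448≤1823).
D2: dominated by D3 (read latency 35.0≤36.0, storage 39≥10, cost 448≤1288).
D3: not dominated.
D4: not dominated.
D5: dominated by D3 (read latency 35.0≤48.4, storage 39≥25, cost 448≤1686).
D6: dominated by D3 (read latency 35.0≤38.2, storage 39≥19, cost 448≤1520).
D7: not dominated (best cost).
D8: not dominated (best read latency).
D9: not dominated (best storage).
D10: dominated by D4 (read latency 20.3≤27.6, storage 44≥25, cost 750≤1274).
D11: dominated by D4 (read latency 20.3≤34.9, storage 44≥17, cost 750≤1827).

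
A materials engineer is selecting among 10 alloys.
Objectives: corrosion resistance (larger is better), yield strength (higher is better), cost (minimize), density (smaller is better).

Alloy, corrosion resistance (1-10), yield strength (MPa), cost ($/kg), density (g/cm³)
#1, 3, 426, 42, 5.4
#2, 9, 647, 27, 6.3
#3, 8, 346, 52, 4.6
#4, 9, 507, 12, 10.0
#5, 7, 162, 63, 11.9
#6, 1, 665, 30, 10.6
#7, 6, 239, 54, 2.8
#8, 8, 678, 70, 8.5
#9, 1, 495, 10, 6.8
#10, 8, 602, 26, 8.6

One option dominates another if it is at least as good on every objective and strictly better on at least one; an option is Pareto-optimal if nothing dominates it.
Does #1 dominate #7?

#1 vs #7: #1 is worse on corrosion resistance (3 vs 6), so it does not dominate #7.

No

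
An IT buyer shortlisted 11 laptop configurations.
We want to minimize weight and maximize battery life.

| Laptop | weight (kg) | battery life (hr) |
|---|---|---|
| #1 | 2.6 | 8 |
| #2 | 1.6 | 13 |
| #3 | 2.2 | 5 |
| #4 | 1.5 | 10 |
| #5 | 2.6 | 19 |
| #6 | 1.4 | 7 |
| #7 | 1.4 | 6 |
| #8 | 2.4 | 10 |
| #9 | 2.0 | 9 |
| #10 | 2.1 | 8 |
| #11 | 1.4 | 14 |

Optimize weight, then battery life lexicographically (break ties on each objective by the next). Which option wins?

#11

First minimize weight: best is 1.4, kept {#6, #7, #11}.
Then maximize battery life: best is 14, kept {#11}.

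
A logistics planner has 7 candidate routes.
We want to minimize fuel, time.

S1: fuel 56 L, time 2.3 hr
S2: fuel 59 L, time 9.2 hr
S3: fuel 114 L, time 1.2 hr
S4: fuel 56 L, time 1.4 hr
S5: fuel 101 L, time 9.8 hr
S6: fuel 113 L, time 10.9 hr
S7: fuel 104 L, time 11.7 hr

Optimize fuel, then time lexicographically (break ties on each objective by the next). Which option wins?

S4

First minimize fuel: best is 56, kept {S1, S4}.
Then minimize time: best is 1.4, kept {S4}.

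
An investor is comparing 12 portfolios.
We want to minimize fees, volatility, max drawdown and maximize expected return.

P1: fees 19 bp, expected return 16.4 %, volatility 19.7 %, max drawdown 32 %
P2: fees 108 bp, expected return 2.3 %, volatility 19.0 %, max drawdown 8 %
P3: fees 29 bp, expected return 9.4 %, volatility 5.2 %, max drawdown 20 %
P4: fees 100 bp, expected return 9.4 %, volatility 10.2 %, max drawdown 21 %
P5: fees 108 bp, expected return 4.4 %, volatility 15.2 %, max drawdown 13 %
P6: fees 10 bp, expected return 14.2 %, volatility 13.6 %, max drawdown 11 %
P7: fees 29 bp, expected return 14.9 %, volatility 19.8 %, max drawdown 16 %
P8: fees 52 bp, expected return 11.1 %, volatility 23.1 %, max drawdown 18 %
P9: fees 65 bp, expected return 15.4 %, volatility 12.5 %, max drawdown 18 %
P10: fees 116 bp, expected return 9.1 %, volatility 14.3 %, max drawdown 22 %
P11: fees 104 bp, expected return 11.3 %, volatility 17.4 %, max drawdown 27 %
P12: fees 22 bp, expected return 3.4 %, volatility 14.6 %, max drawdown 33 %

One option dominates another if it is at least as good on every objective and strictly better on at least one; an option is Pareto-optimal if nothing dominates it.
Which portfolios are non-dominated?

P1: not dominated (best expected return).
P2: not dominated (best max drawdown).
P3: not dominated (best volatility).
P4: dominated by P3 (fees 29≤100, expected return 9.4≥9.4, volatility 5.2≤10.2, max drawdown 20≤21).
P5: dominated by P6 (fees 10≤108, expected return 14.2≥4.4, volatility 13.6≤15.2, max drawdown 11≤13).
P6: not dominated (best fees).
P7: not dominated.
P8: dominated by P6 (fees 10≤52, expected return 14.2≥11.1, volatility 13.6≤23.1, max drawdown 11≤18).
P9: not dominated.
P10: dominated by P3 (fees 29≤116, expected return 9.4≥9.1, volatility 5.2≤14.3, max drawdown 20≤22).
P11: dominated by P6 (fees 10≤104, expected return 14.2≥11.3, volatility 13.6≤17.4, max drawdown 11≤27).
P12: dominated by P6 (fees 10≤22, expected return 14.2≥3.4, volatility 13.6≤14.6, max drawdown 11≤33).

P1, P2, P3, P6, P7, P9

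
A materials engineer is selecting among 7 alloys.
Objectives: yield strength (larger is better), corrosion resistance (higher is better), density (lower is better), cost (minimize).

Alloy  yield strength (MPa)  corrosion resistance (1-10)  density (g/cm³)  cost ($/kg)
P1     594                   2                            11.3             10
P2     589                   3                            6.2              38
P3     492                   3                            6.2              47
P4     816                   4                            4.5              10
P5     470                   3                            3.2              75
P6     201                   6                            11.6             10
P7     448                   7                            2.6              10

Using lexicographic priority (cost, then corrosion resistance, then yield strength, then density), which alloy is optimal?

P7

First minimize cost: best is 10, kept {P1, P4, P6, P7}.
Then maximize corrosion resistance: best is 7, kept {P7}.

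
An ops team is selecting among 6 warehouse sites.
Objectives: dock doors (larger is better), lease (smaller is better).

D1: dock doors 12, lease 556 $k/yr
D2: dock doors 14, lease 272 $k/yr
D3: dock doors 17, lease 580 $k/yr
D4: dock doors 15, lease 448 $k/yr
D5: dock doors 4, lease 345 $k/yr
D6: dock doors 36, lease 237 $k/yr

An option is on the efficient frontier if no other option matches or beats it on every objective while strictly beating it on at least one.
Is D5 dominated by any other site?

Yes

D2 vs D5: dock doors 14≥4, lease 272≤345 — D2 is at least as good on every objective and strictly better on at least one, so D2 dominates D5.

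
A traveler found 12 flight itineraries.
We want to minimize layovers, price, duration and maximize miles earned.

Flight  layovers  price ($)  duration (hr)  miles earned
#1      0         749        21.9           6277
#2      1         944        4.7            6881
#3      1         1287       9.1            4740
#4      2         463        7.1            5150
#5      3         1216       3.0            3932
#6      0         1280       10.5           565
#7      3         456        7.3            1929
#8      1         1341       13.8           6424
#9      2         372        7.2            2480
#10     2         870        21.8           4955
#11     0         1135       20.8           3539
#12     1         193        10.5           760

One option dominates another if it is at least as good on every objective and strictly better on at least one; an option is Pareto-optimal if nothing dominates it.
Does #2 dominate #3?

Yes

#2 vs #3: layovers 1≤1, price 944≤1287, duration 4.7≤9.1, miles earned 6881≥4740 — #2 is at least as good on every objective with at least one strict improvement.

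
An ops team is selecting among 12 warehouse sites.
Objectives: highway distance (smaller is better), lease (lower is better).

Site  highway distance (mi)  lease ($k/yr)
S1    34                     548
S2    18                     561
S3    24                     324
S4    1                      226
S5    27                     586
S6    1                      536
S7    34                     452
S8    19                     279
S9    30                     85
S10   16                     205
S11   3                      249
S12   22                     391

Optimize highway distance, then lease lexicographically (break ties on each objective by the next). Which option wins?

S4

First minimize highway distance: best is 1, kept {S4, S6}.
Then minimize lease: best is 226, kept {S4}.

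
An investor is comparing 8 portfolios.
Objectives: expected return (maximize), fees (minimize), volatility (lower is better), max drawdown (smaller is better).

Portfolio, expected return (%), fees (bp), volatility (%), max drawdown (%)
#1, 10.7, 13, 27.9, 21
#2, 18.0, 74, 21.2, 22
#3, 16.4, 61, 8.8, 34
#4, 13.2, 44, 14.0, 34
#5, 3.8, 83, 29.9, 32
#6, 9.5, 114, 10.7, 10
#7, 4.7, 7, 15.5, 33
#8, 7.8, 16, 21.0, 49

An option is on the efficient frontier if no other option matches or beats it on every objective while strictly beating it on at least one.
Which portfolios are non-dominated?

#1: not dominated.
#2: not dominated (best expected return).
#3: not dominated (best volatility).
#4: not dominated.
#5: dominated by #1 (expected return 10.7≥3.8, fees 13≤83, volatility 27.9≤29.9, max drawdown 21≤32).
#6: not dominated (best max drawdown).
#7: not dominated (best fees).
#8: not dominated.

#1, #2, #3, #4, #6, #7, #8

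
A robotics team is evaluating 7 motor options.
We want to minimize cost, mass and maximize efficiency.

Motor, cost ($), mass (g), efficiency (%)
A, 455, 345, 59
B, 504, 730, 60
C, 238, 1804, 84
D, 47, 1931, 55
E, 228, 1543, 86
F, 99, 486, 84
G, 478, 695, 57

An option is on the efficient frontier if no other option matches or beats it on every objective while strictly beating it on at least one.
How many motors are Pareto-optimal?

4

A: not dominated (best mass).
B: dominated by F (cost 99≤504, mass 486≤730, efficiency 84≥60).
C: dominated by E (cost 228≤238, mass 1543≤1804, efficiency 86≥84).
D: not dominated (best cost).
E: not dominated (best efficiency).
F: not dominated.
G: dominated by A (cost 455≤478, mass 345≤695, efficiency 59≥57).
Pareto-optimal: A, D, E, F → 4.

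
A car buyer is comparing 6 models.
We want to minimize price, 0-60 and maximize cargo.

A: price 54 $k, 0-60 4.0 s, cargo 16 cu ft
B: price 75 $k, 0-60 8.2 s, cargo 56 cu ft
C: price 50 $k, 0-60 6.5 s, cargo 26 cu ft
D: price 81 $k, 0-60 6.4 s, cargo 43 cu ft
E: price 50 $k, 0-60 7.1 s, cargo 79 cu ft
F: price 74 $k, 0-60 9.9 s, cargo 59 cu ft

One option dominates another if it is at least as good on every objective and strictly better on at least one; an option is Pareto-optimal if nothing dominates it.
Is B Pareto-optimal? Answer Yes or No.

No

E vs B: price 50≤75, 0-60 7.1≤8.2, cargo 79≥56 — E is at least as good on every objective and strictly better on at least one, so E dominates B.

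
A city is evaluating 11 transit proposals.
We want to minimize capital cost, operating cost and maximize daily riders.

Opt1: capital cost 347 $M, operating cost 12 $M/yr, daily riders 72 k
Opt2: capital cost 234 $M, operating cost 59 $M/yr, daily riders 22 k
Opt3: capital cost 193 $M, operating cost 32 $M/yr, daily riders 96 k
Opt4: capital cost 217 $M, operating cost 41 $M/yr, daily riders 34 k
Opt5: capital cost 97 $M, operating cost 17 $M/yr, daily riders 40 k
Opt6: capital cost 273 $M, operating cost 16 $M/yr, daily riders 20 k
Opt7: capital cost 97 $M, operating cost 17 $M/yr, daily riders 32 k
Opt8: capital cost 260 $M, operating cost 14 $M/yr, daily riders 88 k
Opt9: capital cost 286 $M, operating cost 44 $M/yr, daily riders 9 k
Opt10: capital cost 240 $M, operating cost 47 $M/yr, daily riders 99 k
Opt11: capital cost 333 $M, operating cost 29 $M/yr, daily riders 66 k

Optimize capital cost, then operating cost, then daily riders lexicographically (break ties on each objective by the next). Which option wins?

First minimize capital cost: best is 97, kept {Opt5, Opt7}.
Then minimize operating cost: best is 17, kept {Opt5, Opt7}.
Then maximize daily riders: best is 40, kept {Opt5}.

Opt5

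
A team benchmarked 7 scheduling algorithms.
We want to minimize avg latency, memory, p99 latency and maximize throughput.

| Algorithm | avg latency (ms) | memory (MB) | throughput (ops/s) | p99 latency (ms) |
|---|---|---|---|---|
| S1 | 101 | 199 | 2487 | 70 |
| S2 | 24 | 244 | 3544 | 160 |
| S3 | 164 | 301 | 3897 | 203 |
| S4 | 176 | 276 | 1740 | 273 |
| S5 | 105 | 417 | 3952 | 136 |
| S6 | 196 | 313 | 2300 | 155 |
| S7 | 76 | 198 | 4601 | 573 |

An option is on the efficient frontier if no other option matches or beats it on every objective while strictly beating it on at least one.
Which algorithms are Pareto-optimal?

S1, S2, S3, S5, S7

S1: not dominated (best p99 latency).
S2: not dominated (best avg latency).
S3: not dominated.
S4: dominated by S1 (avg latency 101≤176, memory 199≤276, throughput 2487≥1740, p99 latency 70≤273).
S5: not dominated.
S6: dominated by S1 (avg latency 101≤196, memory 199≤313, throughput 2487≥2300, p99 latency 70≤155).
S7: not dominated (best memory).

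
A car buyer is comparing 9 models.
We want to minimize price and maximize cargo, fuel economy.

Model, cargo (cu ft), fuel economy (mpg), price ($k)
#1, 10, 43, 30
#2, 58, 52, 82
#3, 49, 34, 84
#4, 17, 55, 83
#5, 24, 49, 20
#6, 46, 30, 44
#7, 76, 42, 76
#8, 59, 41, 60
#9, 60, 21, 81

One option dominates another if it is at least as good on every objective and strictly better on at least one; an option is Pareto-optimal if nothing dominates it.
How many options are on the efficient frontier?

6

#1: dominated by #5 (cargo 24≥10, fuel economy 49≥43, price 20≤30).
#2: not dominated.
#3: dominated by #2 (cargo 58≥49, fuel economy 52≥34, price 82≤84).
#4: not dominated (best fuel economy).
#5: not dominated (best price).
#6: not dominated.
#7: not dominated (best cargo).
#8: not dominated.
#9: dominated by #7 (cargo 76≥60, fuel economy 42≥21, price 76≤81).
Pareto-optimal: #2, #4, #5, #6, #7, #8 → 6.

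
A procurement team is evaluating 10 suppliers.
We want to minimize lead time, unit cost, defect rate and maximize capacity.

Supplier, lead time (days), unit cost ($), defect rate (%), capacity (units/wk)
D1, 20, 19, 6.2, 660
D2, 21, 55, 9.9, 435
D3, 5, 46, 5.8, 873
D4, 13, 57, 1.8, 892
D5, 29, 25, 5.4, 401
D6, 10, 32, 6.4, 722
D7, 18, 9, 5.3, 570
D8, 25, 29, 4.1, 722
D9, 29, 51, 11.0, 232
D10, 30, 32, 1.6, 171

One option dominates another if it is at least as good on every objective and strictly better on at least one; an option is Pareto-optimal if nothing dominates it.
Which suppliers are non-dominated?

D1, D3, D4, D6, D7, D8, D10

D1: not dominated.
D2: dominated by D1 (lead time 20≤21, unit cost 19≤55, defect rate 6.2≤9.9, capacity 660≥435).
D3: not dominated (best lead time).
D4: not dominated (best capacity).
D5: dominated by D7 (lead time 18≤29, unit cost 9≤25, defect rate 5.3≤5.4, capacity 570≥401).
D6: not dominated.
D7: not dominated (best unit cost).
D8: not dominated.
D9: dominated by D1 (lead time 20≤29, unit cost 19≤51, defect rate 6.2≤11.0, capacity 660≥232).
D10: not dominated (best defect rate).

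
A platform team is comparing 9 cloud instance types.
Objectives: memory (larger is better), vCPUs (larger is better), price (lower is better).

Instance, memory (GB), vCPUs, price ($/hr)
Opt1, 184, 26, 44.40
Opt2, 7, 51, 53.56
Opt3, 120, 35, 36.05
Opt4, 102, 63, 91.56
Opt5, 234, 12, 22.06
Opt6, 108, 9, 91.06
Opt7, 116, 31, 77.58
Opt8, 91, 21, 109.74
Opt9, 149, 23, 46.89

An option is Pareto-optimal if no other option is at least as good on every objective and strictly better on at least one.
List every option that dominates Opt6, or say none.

Opt1, Opt3, Opt5, Opt7, Opt9

Opt1: memory 184≥108, vCPUs 26≥9, price 44.40≤91.06 — dominates Opt6.
Opt3: memory 120≥108, vCPUs 35≥9, price 36.05≤91.06 — dominates Opt6.
Opt5: memory 234≥108, vCPUs 12≥9, price 22.06≤91.06 — dominates Opt6.
Opt7: memory 116≥108, vCPUs 31≥9, price 77.58≤91.06 — dominates Opt6.
Opt9: memory 149≥108, vCPUs 23≥9, price 46.89≤91.06 — dominates Opt6.
Others (Opt2, Opt4, Opt8) are each worse than Opt6 on at least one objective.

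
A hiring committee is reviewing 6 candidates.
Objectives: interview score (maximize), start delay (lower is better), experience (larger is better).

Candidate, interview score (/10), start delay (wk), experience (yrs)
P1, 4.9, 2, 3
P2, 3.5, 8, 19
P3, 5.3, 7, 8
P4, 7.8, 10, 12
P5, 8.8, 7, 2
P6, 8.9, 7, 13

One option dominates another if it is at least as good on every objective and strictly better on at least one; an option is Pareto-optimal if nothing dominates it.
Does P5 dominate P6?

P5 vs P6: P5 is worse on interview score (8.8 vs 8.9), so it does not dominate P6.

No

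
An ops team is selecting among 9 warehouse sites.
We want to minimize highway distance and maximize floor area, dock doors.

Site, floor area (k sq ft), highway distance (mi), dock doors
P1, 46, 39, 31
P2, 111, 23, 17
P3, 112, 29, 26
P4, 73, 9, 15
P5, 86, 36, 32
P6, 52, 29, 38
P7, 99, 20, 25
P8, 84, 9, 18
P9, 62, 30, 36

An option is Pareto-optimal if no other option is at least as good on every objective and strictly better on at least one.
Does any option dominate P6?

No

P1: worse on floor area (46 vs 52).
P2: worse on dock doors (17 vs 38).
P3: worse on dock doors (26 vs 38).
P4: worse on dock doors (15 vs 38).
P5: worse on highway distance (36 vs 29).
P7: worse on dock doors (25 vs 38).
P8: worse on dock doors (18 vs 38).
P9: worse on highway distance (30 vs 29).
No option is at least as good as P6 on every objective and strictly better on one.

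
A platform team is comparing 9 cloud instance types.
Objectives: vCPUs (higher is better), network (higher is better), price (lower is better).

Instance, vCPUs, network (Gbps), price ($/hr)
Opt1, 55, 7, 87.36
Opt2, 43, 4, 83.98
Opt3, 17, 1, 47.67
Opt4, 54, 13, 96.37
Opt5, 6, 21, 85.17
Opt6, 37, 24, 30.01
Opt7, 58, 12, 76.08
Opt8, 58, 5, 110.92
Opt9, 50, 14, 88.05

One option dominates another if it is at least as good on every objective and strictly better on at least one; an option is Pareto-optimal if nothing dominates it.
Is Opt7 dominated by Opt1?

Opt1 vs Opt7: Opt1 is worse on vCPUs (55 vs 58), so it does not dominate Opt7.

No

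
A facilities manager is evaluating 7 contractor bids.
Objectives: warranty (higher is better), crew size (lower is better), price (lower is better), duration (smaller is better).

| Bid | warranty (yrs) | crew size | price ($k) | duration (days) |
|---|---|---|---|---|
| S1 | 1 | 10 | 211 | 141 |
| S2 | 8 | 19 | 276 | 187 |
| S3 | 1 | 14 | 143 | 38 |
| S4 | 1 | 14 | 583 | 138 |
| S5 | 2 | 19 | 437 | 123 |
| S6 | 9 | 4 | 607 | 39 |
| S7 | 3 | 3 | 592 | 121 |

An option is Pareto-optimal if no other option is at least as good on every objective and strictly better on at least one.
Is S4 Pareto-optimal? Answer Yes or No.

S3 vs S4: warranty 1≥1, crew size 14≤14, price 143≤583, duration 38≤138 — S3 is at least as good on every objective and strictly better on at least one, so S3 dominates S4.

No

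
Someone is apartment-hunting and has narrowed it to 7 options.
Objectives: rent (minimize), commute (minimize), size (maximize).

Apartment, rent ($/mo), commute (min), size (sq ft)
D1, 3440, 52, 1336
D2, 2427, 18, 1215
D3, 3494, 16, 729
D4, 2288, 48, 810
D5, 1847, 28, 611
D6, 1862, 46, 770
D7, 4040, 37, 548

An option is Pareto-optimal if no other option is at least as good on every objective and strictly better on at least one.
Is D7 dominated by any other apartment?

D2 vs D7: rent 2427≤4040, commute 18≤37, size 1215≥548 — D2 is at least as good on every objective and strictly better on at least one, so D2 dominates D7.

Yes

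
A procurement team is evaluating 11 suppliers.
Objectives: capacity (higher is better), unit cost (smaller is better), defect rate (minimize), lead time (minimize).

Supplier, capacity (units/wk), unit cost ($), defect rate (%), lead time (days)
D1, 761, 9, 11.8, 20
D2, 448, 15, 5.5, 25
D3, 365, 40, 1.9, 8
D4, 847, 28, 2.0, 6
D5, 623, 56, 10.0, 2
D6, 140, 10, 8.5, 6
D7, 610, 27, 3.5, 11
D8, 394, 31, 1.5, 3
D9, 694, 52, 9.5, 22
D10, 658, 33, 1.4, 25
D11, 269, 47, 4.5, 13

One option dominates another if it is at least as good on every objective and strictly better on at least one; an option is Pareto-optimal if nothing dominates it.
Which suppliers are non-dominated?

D1: not dominated (best unit cost).
D2: not dominated.
D3: dominated by D8 (capacity 394≥365, unit cost 31≤40, defect rate 1.5≤1.9, lead time 3≤8).
D4: not dominated (best capacity).
D5: not dominated (best lead time).
D6: not dominated.
D7: not dominated.
D8: not dominated.
D9: dominated by D4 (capacity 847≥694, unit cost 28≤52, defect rate 2.0≤9.5, lead time 6≤22).
D10: not dominated (best defect rate).
D11: dominated by D3 (capacity 365≥269, unit cost 40≤47, defect rate 1.9≤4.5, lead time 8≤13).

D1, D2, D4, D5, D6, D7, D8, D10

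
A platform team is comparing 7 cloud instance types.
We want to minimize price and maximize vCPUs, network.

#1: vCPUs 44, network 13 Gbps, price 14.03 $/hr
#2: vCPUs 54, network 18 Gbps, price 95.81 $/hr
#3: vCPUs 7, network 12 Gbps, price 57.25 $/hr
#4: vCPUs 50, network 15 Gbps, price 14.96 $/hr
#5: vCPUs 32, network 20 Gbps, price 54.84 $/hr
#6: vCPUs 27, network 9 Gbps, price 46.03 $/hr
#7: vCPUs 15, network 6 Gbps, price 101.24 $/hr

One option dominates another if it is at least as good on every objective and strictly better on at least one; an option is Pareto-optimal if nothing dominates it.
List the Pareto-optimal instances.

#1, #2, #4, #5

#1: not dominated (best price).
#2: not dominated (best vCPUs).
#3: dominated by #1 (vCPUs 44≥7, network 13≥12, price 14.03≤57.25).
#4: not dominated.
#5: not dominated (best network).
#6: dominated by #1 (vCPUs 44≥27, network 13≥9, price 14.03≤46.03).
#7: dominated by #1 (vCPUs 44≥15, network 13≥6, price 14.03≤101.24).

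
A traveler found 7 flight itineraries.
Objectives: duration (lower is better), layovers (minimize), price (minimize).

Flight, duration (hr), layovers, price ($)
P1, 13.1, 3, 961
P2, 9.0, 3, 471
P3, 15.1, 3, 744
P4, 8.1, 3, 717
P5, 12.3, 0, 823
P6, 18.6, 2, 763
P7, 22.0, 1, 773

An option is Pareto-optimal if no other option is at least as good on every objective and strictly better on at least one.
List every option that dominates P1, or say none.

P2: duration 9.0≤13.1, layovers 3≤3, price 471≤961 — dominates P1.
P4: duration 8.1≤13.1, layovers 3≤3, price 717≤961 — dominates P1.
P5: duration 12.3≤13.1, layovers 0≤3, price 823≤961 — dominates P1.
Others (P3, P6, P7) are each worse than P1 on at least one objective.

P2, P4, P5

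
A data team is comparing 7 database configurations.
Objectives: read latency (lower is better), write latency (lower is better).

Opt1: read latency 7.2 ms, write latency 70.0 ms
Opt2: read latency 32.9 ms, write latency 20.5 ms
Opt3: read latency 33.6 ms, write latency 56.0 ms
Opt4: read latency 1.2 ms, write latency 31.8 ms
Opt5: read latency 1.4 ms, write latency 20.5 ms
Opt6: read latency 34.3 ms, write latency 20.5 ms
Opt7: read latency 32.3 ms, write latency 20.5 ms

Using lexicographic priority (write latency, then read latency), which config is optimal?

Opt5

First minimize write latency: best is 20.5, kept {Opt2, Opt5, Opt6, Opt7}.
Then minimize read latency: best is 1.4, kept {Opt5}.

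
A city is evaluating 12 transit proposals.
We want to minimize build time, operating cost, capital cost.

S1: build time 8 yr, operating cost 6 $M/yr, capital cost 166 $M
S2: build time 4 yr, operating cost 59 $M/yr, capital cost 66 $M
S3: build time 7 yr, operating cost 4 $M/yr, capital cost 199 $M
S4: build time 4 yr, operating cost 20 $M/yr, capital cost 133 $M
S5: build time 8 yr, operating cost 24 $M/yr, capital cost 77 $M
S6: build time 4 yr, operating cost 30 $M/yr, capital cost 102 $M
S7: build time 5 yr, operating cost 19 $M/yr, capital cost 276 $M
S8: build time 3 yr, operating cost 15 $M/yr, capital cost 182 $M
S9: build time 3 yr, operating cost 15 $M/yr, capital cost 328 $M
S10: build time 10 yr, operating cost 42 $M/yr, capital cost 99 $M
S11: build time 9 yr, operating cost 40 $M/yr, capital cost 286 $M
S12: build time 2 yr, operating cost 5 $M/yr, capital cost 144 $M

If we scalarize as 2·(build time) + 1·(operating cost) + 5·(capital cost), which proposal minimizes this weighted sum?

S1: 2·8 + 1·6 + 5·166 = 852
S2: 2·4 + 1·59 + 5·66 = 397
S3: 2·7 + 1·4 + 5·199 = 1013
S4: 2·4 + 1·20 + 5·133 = 693
S5: 2·8 + 1·24 + 5·77 = 425
S6: 2·4 + 1·30 + 5·102 = 548
S7: 2·5 + 1·19 + 5·276 = 1409
S8: 2·3 + 1·15 + 5·182 = 931
S9: 2·3 + 1·15 + 5·328 = 1661
S10: 2·10 + 1·42 + 5·99 = 557
S11: 2·9 + 1·40 + 5·286 = 1488
S12: 2·2 + 1·5 + 5·144 = 729
Lowest: S2 at 397.

S2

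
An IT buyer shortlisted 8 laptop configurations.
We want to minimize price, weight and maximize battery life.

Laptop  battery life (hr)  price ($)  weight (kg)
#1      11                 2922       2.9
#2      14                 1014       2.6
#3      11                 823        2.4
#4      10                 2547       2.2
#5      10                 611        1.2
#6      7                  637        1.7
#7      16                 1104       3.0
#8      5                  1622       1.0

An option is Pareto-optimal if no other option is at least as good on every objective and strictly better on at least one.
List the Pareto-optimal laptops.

#1: dominated by #2 (battery life 14≥11, price 1014≤2922, weight 2.6≤2.9).
#2: not dominated.
#3: not dominated.
#4: dominated by #5 (battery life 10≥10, price 611≤2547, weight 1.2≤2.2).
#5: not dominated (best price).
#6: dominated by #5 (battery life 10≥7, price 611≤637, weight 1.2≤1.7).
#7: not dominated (best battery life).
#8: not dominated (best weight).

#2, #3, #5, #7, #8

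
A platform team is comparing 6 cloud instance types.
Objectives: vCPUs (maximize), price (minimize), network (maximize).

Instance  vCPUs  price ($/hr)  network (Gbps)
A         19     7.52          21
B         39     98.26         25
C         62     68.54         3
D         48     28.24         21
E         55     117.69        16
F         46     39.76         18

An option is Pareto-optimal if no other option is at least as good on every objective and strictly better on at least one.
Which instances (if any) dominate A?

none

B: worse on price (98.26 vs 7.52).
C: worse on price (68.54 vs 7.52).
D: worse on price (28.24 vs 7.52).
E: worse on price (117.69 vs 7.52).
F: worse on price (39.76 vs 7.52).
No option dominates A.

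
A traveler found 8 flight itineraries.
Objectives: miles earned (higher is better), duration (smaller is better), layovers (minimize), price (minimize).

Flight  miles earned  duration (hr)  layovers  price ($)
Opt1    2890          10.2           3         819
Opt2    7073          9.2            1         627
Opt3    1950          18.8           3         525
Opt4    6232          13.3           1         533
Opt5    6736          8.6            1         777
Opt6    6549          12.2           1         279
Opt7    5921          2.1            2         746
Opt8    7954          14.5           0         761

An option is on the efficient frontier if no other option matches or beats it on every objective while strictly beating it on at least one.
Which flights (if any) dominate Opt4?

Opt6

Opt6: miles earned 6549≥6232, duration 12.2≤13.3, layovers 1≤1, price 279≤533 — dominates Opt4.
Others (Opt1, Opt2, Opt3, Opt5, Opt7, Opt8) are each worse than Opt4 on at least one objective.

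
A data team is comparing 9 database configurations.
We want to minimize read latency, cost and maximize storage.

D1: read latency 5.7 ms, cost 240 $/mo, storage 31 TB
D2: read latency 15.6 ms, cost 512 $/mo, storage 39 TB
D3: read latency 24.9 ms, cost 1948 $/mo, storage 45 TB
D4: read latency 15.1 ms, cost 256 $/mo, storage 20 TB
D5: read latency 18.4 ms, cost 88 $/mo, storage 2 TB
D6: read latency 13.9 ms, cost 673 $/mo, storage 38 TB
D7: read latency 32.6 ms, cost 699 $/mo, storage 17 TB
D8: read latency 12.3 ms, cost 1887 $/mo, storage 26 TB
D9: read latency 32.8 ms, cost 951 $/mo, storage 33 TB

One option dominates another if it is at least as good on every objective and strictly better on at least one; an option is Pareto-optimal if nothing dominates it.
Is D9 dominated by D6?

D6 vs D9: read latency 13.9≤32.8, cost 673≤951, storage 38≥33 — D6 is at least as good on every objective with at least one strict improvement.

Yes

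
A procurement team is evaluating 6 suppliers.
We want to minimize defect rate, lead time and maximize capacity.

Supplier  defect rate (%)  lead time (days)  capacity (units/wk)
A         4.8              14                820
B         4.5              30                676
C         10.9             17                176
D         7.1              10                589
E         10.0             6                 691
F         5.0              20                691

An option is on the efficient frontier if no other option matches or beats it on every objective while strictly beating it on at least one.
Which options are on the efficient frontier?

A, B, D, E

A: not dominated (best capacity).
B: not dominated (best defect rate).
C: dominated by A (defect rate 4.8≤10.9, lead time 14≤17, capacity 820≥176).
D: not dominated.
E: not dominated (best lead time).
F: dominated by A (defect rate 4.8≤5.0, lead time 14≤20, capacity 820≥691).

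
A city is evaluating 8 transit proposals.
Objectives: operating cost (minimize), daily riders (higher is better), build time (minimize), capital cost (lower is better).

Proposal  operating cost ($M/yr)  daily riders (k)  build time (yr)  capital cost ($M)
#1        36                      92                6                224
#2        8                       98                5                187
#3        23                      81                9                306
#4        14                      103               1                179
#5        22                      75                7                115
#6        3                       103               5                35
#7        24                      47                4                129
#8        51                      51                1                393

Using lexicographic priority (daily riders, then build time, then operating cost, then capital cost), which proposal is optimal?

#4

First maximize daily riders: best is 103, kept {#4, #6}.
Then minimize build time: best is 1, kept {#4}.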